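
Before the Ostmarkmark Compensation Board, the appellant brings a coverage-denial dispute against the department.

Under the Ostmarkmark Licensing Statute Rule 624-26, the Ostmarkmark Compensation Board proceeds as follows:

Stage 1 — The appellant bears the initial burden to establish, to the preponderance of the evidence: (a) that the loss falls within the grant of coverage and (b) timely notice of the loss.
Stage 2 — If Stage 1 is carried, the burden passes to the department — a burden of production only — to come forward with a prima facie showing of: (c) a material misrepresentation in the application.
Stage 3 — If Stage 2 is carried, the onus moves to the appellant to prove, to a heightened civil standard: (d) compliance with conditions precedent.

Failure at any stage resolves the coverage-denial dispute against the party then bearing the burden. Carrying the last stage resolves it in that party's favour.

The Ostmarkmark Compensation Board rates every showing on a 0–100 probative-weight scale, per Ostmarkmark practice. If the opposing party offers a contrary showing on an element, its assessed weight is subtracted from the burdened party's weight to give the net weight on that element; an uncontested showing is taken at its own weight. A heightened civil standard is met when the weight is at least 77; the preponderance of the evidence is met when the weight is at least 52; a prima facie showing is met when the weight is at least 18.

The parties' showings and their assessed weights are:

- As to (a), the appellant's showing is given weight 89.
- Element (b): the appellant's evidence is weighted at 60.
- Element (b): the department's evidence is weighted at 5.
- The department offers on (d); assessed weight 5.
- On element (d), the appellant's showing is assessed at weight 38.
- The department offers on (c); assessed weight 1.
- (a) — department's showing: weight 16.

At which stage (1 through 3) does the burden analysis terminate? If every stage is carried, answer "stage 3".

stage 2

At Stage 1 the appellant must meet the preponderance of the evidence (weight is at least 52): on (a) the weight is 89 less the opposing 16 gives net 73, ≥ 52, so (a) meets the standard; on (b) the weight is 60 less the opposing 5 gives net 55, ≥ 52, so (b) meets the standard.
  The appellant carries Stage 1; the department now bears the burden.
At Stage 2 the department must meet a prima facie showing (weight is at least 18): on (c) the weight is 1, < 18, so (c) does not meet the standard.
  Not every element is met, so the department fails to carry Stage 2.
The appellant prevails.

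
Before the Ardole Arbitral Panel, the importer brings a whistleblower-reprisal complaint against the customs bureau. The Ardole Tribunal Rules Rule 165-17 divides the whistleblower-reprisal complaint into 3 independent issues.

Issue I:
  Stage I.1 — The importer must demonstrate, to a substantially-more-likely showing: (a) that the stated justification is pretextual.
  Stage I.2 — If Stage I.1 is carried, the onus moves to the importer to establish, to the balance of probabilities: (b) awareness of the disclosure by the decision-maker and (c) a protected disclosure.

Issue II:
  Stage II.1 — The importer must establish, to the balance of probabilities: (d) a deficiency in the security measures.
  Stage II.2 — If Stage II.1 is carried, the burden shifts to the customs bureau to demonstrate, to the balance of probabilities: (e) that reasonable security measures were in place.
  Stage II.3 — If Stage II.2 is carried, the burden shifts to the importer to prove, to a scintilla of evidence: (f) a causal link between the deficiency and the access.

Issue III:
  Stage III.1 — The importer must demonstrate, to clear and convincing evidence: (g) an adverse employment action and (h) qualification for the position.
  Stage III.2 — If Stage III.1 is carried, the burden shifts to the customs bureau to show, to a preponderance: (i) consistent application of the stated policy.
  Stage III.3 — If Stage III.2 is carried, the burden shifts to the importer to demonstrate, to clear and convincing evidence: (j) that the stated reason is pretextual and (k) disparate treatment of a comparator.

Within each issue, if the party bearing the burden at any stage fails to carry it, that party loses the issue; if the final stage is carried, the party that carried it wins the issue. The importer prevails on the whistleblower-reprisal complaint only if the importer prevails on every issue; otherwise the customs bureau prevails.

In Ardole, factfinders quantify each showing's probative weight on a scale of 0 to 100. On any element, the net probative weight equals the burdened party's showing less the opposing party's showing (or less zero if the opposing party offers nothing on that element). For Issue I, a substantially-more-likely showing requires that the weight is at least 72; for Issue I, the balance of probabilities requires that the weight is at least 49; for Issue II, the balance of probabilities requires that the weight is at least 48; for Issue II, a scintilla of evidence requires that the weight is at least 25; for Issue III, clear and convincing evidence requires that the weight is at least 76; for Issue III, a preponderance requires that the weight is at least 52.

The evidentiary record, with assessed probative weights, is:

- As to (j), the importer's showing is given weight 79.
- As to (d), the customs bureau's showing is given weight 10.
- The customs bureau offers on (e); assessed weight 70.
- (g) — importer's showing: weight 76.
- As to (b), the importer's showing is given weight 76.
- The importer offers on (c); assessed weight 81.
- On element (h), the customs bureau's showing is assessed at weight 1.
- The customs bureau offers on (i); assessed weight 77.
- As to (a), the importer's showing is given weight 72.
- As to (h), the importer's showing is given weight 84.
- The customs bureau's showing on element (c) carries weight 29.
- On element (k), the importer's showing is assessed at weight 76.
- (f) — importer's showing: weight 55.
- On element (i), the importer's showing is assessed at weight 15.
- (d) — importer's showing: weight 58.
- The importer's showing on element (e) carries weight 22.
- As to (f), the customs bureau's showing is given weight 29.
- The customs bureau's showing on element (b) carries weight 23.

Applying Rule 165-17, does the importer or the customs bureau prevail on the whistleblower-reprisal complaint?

— Issue I —
Stage I.1 — burden on importer; standard: a substantially-more-likely showing (weight is at least 72).
    (a): 72 ≥ 72 [met]
  Stage I.1 is satisfied; the importer continues to bear the burden.
Stage I.2 — burden on importer; standard: the balance of probabilities (weight is at least 49).
    (b): 76 − 23 = 53 ≥ 49 [met]
    (c): 81 − 29 = 52 ≥ 49 [met]
  All elements met at the final stage.
All stages carried — the importer prevails on this issue.
— Issue II —
At Stage II.1 the importer must meet the balance of probabilities (weight is at least 48): on (d) the weight is 58 less the opposing 10 gives net 48, which does reach 48, so (d) meets the standard.
  Stage II.1 is satisfied; the onus moves to the customs bureau.
At Stage II.2 the customs bureau must meet the balance of probabilities (weight is at least 48): on (e) the weight is 70 less the opposing 22 gives net 48, which does reach 48, so (e) meets the standard.
  Stage II.2 is satisfied; the onus moves to the importer.
At Stage II.3 the importer must meet a scintilla of evidence (weight is at least 25): on (f) the weight is 55 less the opposing 29 gives net 26, ≥ 25, so (f) meets the standard.
  Stage II.3 carried; the final stage is satisfied.
Every stage carried; the importer prevails on this issue.
— Issue III —
Stage III.1 — burden on importer; standard: clear and convincing evidence (weight is at least 76).
    (g): 76 ≥ 76 [met]
    (h): 84 − 1 = 83 ≥ 76 [met]
  All elements met. The burden passes to the customs bureau.
Stage III.2 — burden on customs bureau; standard: a preponderance (weight is at least 52).
    (i): 77 − 15 = 62 ≥ 52 [met]
  Stage III.2 is satisfied; the onus moves to the importer.
Stage III.3 — burden on importer; standard: clear and convincing evidence (weight is at least 76).
    (j): 79 ≥ 76 [met]
    (k): 76 ≥ 76 [met]
  Stage III.3 carried; the final stage is satisfied.
Every stage carried; the importer prevails on this issue.
Per-issue: Issue I → importer; Issue II → importer; Issue III → importer. The importer must prevail on every issue; overall, the importer prevails.

importer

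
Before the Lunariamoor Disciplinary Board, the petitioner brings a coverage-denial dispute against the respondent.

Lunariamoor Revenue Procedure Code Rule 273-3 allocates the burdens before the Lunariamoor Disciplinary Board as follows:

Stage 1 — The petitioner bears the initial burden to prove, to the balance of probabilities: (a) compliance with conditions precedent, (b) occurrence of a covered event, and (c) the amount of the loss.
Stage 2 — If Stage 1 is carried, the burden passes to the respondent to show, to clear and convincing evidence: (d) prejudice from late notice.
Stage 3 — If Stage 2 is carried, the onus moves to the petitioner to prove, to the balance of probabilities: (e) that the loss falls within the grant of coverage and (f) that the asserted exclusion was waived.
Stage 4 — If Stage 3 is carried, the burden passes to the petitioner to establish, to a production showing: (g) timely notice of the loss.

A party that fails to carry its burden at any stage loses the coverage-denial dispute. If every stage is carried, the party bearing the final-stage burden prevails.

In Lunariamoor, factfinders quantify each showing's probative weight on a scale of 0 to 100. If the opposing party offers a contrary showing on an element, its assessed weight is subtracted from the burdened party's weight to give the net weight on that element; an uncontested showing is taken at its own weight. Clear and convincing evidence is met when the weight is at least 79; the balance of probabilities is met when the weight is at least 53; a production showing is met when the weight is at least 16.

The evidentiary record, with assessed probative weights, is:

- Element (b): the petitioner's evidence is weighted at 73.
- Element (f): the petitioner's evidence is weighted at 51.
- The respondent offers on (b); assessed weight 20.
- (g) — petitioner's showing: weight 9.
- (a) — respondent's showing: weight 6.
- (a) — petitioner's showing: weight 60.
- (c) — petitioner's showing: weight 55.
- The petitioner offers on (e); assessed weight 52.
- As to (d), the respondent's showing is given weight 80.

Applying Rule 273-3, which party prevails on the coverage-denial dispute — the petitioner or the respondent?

respondent

At Stage 1 the petitioner must meet the balance of probabilities (weight is at least 53): on (a) the weight is 60 less the opposing 6 gives net 54, which does reach 53, so (a) meets the standard; on (b) the weight is 73 less the opposing 20 gives net 53, ≥ 53, so (b) meets the standard; on (c) the weight is 55, ≥ 53, so (c) meets the standard.
  The petitioner carries Stage 1; the respondent now bears the burden.
At Stage 2 the respondent must meet clear and convincing evidence (weight is at least 79): on (d) the weight is 80, which does reach 79, so (d) meets the standard.
  Stage 2 carried; the burden shifts to the petitioner.
At Stage 3 the petitioner must meet the balance of probabilities (weight is at least 53): on (e) the weight is 52, which does not reach 53, so (e) does not meet the standard; on (f) the weight is 51, < 53, so (f) does not meet the standard.
  Stage 3 not carried; the petitioner fails its burden.
So the respondent prevails.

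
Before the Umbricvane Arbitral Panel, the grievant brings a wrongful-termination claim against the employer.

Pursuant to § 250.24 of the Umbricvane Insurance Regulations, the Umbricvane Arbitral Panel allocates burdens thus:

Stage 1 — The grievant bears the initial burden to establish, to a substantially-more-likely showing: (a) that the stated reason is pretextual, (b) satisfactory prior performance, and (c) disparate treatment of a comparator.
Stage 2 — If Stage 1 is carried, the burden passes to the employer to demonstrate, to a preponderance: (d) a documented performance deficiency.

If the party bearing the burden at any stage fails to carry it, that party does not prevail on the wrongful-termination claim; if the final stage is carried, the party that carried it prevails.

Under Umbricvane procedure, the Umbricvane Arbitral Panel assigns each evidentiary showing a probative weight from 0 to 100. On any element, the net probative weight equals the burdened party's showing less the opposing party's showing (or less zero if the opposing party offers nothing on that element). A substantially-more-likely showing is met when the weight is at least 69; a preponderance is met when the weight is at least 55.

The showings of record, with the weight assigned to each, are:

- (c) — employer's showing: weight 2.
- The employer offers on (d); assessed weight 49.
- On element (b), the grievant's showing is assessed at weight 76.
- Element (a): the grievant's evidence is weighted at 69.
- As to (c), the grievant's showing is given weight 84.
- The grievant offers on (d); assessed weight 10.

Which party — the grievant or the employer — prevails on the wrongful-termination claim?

Stage 1 — burden on grievant; standard: a substantially-more-likely showing (weight is at least 69).
    (a): 69 ≥ 69 [met]
    (b): 76 ≥ 69 [met]
    (c): 84 − 2 = 82 ≥ 69 [met]
  Stage 1 carried; the burden shifts to the employer.
Stage 2 — burden on employer; standard: a preponderance (weight is at least 55).
    (d): 49 − 10 = 39 < 55 [not met]
  Stage 2 not carried; the employer fails its burden.
The analysis ends at Stage 2; the grievant prevails.

grievant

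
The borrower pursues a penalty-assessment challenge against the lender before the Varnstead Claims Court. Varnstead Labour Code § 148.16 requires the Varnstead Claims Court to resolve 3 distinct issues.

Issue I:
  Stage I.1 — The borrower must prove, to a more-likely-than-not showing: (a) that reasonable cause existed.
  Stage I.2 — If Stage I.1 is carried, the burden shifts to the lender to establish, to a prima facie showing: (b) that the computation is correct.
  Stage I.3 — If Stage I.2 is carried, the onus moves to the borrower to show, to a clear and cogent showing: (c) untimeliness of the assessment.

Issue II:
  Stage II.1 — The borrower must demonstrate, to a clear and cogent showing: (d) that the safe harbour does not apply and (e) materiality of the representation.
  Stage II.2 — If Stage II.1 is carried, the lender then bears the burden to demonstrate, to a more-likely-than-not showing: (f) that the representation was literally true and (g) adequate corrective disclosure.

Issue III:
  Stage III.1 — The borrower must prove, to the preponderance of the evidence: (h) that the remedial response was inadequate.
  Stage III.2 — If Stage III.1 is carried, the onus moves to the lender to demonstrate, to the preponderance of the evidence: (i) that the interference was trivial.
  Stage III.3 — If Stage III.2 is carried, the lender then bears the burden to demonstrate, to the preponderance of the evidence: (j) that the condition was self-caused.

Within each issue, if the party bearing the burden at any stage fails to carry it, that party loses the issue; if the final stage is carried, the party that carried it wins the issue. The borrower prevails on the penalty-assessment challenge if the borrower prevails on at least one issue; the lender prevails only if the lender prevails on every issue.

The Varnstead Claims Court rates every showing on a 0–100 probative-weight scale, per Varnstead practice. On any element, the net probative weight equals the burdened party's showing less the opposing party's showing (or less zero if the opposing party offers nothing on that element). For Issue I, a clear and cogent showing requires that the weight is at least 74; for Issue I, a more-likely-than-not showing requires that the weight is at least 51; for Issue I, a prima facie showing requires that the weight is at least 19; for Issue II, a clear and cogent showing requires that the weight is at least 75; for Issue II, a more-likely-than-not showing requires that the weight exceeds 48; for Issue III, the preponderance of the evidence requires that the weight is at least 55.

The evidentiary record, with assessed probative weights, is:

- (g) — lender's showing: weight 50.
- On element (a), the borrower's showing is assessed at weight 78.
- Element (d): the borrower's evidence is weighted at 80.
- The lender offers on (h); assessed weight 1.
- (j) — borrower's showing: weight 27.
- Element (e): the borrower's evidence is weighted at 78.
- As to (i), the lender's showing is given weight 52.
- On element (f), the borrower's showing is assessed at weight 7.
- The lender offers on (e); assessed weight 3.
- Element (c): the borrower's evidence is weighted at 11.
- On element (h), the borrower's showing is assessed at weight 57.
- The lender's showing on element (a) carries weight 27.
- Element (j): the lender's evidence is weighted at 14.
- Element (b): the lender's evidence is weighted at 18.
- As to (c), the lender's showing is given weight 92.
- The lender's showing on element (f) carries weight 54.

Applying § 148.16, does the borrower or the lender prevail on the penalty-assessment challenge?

borrower

— Issue I —
At Stage I.1 the borrower must meet a more-likely-than-not showing (weight is at least 51): on (a) the weight is 78 less the opposing 27 gives net 51, which does reach 51, so (a) meets the standard.
  Stage I.1 is satisfied; the onus moves to the lender.
At Stage I.2 the lender must meet a prima facie showing (weight is at least 19): on (b) the weight is 18, which does not reach 19, so (b) does not meet the standard.
  Stage I.2 not carried; the lender fails its burden.
The borrower prevails on this issue.
— Issue II —
At Stage II.1 the borrower must meet a clear and cogent showing (weight is at least 75): on (d) the weight is 80, ≥ 75, so (d) meets the standard; on (e) the weight is 78 less the opposing 3 gives net 75, ≥ 75, so (e) meets the standard.
  Stage II.1 carried; the burden shifts to the lender.
At Stage II.2 the lender must meet a more-likely-than-not showing (weight exceeds 48): on (f) the weight is 54 less the opposing 7 gives net 47, which does not exceed 48, so (f) does not meet the standard; on (g) the weight is 50, which does exceed 48, so (g) meets the standard.
  Not every element is met, so the lender fails to carry Stage II.2.
The analysis ends at Stage II.2; the borrower prevails on this issue.
— Issue III —
Stage III.1 — burden on borrower; standard: the preponderance of the evidence (weight is at least 55).
    (h): 57 − 1 = 56 ≥ 55 [met]
  All elements met. The burden passes to the lender.
Stage III.2 — burden on lender; standard: the preponderance of the evidence (weight is at least 55).
    (i): 52 < 55 [not met]
  Not every element is met, so the lender fails to carry Stage III.2.
The analysis ends at Stage III.2; the borrower prevails on this issue.
Per-issue: Issue I → borrower; Issue II → borrower; Issue III → borrower. The borrower must prevail on at least one issue; overall, the borrower prevails.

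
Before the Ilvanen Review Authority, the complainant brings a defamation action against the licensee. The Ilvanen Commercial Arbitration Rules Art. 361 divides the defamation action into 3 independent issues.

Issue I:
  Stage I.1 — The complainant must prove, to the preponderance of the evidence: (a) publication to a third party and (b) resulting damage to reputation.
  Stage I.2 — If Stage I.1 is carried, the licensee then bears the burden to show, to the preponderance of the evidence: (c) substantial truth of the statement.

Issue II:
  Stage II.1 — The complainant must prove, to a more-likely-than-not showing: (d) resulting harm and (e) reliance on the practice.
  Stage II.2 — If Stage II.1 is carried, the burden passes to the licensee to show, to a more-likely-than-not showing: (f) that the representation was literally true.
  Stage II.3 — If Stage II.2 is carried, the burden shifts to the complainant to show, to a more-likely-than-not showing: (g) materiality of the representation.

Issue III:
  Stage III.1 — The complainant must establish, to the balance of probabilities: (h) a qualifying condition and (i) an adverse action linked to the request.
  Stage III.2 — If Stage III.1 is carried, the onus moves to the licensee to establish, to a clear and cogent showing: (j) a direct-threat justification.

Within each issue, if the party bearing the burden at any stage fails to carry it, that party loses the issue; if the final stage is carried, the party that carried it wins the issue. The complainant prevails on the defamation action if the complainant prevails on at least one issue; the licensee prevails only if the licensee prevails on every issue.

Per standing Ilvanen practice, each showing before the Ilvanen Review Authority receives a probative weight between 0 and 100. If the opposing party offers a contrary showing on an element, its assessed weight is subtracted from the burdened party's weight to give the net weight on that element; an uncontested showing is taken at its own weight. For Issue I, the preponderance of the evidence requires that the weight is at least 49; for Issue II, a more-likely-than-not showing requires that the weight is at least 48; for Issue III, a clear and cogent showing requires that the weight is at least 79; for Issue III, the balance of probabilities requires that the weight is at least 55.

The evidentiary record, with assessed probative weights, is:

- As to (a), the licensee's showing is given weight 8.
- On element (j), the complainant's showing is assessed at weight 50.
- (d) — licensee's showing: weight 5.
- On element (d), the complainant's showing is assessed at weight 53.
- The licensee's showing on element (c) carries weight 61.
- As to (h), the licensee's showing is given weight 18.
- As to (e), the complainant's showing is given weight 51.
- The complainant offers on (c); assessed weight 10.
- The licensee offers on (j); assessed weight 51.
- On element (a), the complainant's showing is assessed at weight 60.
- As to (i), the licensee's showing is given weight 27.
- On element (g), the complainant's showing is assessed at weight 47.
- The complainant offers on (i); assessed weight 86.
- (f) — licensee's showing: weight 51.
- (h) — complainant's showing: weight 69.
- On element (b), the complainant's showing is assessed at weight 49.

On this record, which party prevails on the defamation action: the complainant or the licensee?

licensee

— Issue I —
Stage I.1 (complainant, the preponderance of the evidence, weight is at least 49): (a) net 60−8=52 ≥ 49 — meets; (b) 49 ≥ 49 — meets.
  All elements met. The burden passes to the licensee.
Stage I.2 (licensee, the preponderance of the evidence, weight is at least 49): (c) net 61−10=51 ≥ 49 — meets.
  The licensee carries the last stage.
Every stage carried; the licensee prevails on this issue.
— Issue II —
Stage II.1 — burden on complainant; standard: a more-likely-than-not showing (weight is at least 48).
    (d): 53 − 5 = 48 ≥ 48 [met]
    (e): 51 ≥ 48 [met]
  All elements met. The burden passes to the licensee.
Stage II.2 — burden on licensee; standard: a more-likely-than-not showing (weight is at least 48).
    (f): 51 ≥ 48 [met]
  The licensee carries Stage II.2; the complainant now bears the burden.
Stage II.3 — burden on complainant; standard: a more-likely-than-not showing (weight is at least 48).
    (g): 47 < 48 [not met]
  Not every element is met, so the complainant fails to carry Stage II.3.
So the licensee prevails on this issue.
— Issue III —
Stage III.1 — burden on complainant; standard: the balance of probabilities (weight is at least 55).
    (h): 69 − 18 = 51 < 55 [not met]
    (i): 86 − 27 = 59 ≥ 55 [met]
  Stage III.1 not carried; the complainant fails its burden.
So the licensee prevails on this issue.
Per-issue: Issue I → licensee; Issue II → licensee; Issue III → licensee. The complainant must prevail on at least one issue; overall, the licensee prevails.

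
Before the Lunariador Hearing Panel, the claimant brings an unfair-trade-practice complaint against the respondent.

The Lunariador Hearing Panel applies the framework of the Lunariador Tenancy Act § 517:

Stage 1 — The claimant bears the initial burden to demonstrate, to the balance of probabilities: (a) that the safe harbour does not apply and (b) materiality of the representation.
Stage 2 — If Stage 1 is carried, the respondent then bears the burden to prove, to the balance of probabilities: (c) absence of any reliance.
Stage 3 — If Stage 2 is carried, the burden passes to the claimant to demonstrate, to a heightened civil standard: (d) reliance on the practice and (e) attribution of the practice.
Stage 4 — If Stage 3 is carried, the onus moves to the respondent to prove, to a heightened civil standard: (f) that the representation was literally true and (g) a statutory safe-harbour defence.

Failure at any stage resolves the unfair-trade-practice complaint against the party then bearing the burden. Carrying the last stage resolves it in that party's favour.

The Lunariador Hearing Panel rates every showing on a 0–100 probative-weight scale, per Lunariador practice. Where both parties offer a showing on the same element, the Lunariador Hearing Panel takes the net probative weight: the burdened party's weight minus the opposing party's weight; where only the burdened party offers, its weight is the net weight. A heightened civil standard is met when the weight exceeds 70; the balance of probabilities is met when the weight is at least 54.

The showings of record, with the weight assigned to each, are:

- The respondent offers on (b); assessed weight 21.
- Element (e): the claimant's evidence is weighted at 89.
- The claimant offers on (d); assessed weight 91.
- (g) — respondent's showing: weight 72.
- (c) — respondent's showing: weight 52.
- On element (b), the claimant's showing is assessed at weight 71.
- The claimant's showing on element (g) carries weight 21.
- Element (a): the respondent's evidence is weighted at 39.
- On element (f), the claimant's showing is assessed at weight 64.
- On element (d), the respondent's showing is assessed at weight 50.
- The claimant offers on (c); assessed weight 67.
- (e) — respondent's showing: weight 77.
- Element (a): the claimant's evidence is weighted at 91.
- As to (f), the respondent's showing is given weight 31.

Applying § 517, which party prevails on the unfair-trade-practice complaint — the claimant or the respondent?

Stage 1 (claimant, the balance of probabilities, weight is at least 54): (a) net 91−39=52 < 54 — fails; (b) net 71−21=50 < 54 — fails.
  Stage 1 not carried; the claimant fails its burden.
The respondent prevails.

respondent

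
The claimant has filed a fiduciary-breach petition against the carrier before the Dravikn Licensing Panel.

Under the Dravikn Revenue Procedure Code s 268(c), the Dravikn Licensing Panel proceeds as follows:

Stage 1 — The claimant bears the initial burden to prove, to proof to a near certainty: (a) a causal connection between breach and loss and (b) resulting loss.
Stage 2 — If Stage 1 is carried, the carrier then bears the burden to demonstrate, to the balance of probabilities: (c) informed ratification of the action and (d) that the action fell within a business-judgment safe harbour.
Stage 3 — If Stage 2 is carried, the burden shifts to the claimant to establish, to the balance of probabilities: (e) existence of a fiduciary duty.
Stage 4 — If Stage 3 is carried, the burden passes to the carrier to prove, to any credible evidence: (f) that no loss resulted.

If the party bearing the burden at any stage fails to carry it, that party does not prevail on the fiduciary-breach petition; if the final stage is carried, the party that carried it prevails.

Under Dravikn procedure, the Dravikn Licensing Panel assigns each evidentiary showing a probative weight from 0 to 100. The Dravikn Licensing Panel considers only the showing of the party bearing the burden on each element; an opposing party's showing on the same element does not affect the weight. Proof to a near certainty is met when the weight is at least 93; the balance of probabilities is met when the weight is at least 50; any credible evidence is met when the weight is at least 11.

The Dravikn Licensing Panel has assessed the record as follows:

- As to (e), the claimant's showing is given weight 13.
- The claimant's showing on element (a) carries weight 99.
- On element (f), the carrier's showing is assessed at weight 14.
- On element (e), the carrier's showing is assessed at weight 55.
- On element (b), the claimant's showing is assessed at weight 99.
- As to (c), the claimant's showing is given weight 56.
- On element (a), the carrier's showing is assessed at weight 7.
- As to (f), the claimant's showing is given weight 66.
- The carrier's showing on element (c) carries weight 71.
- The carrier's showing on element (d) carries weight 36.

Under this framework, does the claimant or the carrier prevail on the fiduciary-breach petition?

claimant

Stage 1 (claimant, proof to a near certainty, weight is at least 93): (a) 99 (carrier's 7 disregarded) ≥ 93 — meets; (b) 99 ≥ 93 — meets.
  Stage 1 is satisfied; the onus moves to the carrier.
Stage 2 (carrier, the balance of probabilities, weight is at least 50): (c) 71 (claimant's 56 disregarded) ≥ 50 — meets; (d) 36 < 50 — fails.
  The carrier does not carry Stage 2.
The analysis ends at Stage 2; the claimant prevails.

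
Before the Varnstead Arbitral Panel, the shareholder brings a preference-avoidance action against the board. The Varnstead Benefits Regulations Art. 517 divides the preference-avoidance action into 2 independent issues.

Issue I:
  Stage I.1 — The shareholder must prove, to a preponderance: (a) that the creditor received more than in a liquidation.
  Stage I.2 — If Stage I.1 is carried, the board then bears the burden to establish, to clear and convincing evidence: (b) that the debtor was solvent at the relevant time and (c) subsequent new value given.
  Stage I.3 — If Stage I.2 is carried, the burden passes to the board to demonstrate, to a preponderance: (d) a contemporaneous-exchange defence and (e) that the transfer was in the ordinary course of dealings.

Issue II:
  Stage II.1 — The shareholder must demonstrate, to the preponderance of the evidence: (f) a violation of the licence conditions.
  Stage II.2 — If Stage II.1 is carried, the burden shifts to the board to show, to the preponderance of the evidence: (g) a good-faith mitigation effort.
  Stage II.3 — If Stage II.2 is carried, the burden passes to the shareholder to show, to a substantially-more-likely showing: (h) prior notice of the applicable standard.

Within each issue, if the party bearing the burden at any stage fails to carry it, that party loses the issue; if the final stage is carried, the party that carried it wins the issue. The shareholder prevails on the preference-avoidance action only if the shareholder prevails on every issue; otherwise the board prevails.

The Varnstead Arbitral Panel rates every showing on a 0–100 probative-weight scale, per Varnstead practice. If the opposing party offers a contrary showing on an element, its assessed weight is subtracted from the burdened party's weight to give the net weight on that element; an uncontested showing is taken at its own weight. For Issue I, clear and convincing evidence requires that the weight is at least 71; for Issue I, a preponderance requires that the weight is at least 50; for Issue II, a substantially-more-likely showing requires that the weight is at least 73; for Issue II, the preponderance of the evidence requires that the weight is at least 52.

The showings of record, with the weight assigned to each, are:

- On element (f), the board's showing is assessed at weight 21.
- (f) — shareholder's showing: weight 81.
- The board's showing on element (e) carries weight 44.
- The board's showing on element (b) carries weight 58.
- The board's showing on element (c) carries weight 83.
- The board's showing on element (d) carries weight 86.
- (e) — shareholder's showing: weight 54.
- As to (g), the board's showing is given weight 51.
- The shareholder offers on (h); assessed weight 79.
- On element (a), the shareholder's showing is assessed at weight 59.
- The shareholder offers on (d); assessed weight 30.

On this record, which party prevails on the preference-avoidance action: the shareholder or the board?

— Issue I —
Stage I.1 — burden on shareholder; standard: a preponderance (weight is at least 50).
    (a): 59 ≥ 50 [met]
  Stage I.1 is satisfied; the onus moves to the board.
Stage I.2 — burden on board; standard: clear and convincing evidence (weight is at least 71).
    (b): 58 < 71 [not met]
    (c): 83 ≥ 71 [met]
  Stage I.2 not carried; the board fails its burden.
So the shareholder prevails on this issue.
— Issue II —
Stage II.1 — burden on shareholder; standard: the preponderance of the evidence (weight is at least 52).
    (f): 81 − 21 = 60 ≥ 52 [met]
  Stage II.1 carried; the burden shifts to the board.
Stage II.2 — burden on board; standard: the preponderance of the evidence (weight is at least 52).
    (g): 51 < 52 [not met]
  Stage II.2 not carried; the board fails its burden.
The analysis ends at Stage II.2; the shareholder prevails on this issue.
Per-issue: Issue I → shareholder; Issue II → shareholder. The shareholder must prevail on every issue; overall, the shareholder prevails.

shareholder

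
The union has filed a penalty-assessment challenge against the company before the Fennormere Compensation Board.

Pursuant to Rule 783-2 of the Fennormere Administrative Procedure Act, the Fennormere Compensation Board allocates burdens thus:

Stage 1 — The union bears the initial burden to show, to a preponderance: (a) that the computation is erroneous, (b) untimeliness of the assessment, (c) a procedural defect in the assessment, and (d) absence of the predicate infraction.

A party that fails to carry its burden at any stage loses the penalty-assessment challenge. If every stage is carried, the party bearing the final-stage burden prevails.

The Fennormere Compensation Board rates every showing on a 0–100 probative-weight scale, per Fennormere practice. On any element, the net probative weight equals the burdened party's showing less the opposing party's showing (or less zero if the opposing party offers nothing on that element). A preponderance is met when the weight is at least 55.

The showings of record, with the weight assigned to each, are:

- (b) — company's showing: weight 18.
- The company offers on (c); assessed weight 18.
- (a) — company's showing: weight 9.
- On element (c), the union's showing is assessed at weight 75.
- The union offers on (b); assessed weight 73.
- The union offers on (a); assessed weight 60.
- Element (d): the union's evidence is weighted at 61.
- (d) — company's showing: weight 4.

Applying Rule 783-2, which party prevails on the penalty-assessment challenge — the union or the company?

company

Stage 1 — burden on union; standard: a preponderance (weight is at least 55).
    (a): 60 − 9 = 51 < 55 [not met]
    (b): 73 − 18 = 55 ≥ 55 [met]
    (c): 75 − 18 = 57 ≥ 55 [met]
    (d): 61 − 4 = 57 ≥ 55 [met]
  The union does not carry Stage 1.
So the company prevails.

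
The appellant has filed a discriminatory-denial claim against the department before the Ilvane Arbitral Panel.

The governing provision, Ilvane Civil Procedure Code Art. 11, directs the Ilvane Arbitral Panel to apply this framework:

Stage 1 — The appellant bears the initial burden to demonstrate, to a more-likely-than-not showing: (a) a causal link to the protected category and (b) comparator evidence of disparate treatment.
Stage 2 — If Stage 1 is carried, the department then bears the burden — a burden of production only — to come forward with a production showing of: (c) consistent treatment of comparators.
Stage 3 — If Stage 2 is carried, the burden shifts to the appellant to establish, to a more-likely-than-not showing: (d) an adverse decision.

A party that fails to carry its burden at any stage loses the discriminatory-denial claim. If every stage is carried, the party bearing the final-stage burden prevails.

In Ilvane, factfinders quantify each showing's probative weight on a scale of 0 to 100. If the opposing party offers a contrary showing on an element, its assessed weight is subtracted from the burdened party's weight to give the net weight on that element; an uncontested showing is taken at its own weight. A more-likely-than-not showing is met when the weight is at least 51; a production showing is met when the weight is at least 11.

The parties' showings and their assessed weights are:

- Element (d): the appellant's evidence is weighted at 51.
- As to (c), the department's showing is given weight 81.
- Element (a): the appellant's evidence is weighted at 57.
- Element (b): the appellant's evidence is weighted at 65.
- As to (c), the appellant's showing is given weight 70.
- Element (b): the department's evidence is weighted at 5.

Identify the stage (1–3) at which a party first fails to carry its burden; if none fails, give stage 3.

stage 3

Stage 1 (appellant, a more-likely-than-not showing, weight is at least 51): (a) 57 ≥ 51 — meets; (b) net 65−5=60 ≥ 51 — meets.
  All elements met. The burden passes to the department.
Stage 2 (department, a production showing, weight is at least 11): (c) net 81−70=11 ≥ 11 — meets.
  The department carries Stage 2; the appellant now bears the burden.
Stage 3 (appellant, a more-likely-than-not showing, weight is at least 51): (d) 51 ≥ 51 — meets.
  The appellant carries the last stage.
Every stage carried; the appellant prevails.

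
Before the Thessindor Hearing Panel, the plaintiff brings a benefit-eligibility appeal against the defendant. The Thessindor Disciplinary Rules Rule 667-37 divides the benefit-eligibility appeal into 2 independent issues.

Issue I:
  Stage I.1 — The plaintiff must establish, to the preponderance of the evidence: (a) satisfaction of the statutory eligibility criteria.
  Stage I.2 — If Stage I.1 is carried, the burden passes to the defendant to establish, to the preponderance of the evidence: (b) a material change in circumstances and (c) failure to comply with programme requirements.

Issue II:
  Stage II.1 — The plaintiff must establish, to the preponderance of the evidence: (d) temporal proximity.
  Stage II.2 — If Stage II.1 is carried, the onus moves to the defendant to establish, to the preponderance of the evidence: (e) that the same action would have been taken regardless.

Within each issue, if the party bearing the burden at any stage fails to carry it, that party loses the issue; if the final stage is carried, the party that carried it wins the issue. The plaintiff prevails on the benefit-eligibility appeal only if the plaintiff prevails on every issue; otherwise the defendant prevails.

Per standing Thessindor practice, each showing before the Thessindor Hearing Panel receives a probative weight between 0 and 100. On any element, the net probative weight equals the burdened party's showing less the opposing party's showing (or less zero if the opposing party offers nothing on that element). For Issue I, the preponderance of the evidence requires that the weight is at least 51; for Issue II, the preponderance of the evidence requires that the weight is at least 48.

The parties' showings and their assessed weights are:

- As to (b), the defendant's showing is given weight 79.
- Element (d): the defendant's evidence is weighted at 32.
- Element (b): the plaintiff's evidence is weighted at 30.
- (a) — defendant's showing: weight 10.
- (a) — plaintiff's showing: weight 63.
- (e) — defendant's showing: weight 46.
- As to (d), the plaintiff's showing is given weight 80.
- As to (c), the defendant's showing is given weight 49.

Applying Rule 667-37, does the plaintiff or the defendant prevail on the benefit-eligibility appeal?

plaintiff

— Issue I —
Stage I.1 — burden on plaintiff; standard: the preponderance of the evidence (weight is at least 51).
    (a): 63 − 10 = 53 ≥ 51 [met]
  Stage I.1 carried; the burden shifts to the defendant.
Stage I.2 — burden on defendant; standard: the preponderance of the evidence (weight is at least 51).
    (b): 79 − 30 = 49 < 51 [not met]
    (c): 49 < 51 [not met]
  The defendant does not carry Stage I.2.
The plaintiff prevails on this issue.
— Issue II —
Stage II.1 — burden on plaintiff; standard: the preponderance of the evidence (weight is at least 48).
    (d): 80 − 32 = 48 ≥ 48 [met]
  Stage II.1 is satisfied; the onus moves to the defendant.
Stage II.2 — burden on defendant; standard: the preponderance of the evidence (weight is at least 48).
    (e): 46 < 48 [not met]
  Stage II.2 not carried; the defendant fails its burden.
So the plaintiff prevails on this issue.
Per-issue: Issue I → plaintiff; Issue II → plaintiff. The plaintiff must prevail on every issue; overall, the plaintiff prevails.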